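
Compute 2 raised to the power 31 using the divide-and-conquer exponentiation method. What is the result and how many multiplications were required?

Computing 2^31 by squaring (build up from 2^1; each line after the first costs one multiplication):

2^1 = 2
2^2 = (2^1)^2 = 2^2 = 4
2^3 = 2 * 2^2 = 2 * 4 = 8
2^6 = (2^3)^2 = 8^2 = 64
2^7 = 2 * 2^6 = 2 * 64 = 128
2^14 = (2^7)^2 = 128^2 = 16384
2^15 = 2 * 2^14 = 2 * 16384 = 32768
2^30 = (2^15)^2 = 32768^2 = 1073741824
2^31 = 2 * 2^30 = 2 * 1073741824 = 2147483648

Result: 2147483648
Multiplications needed: 8 (8 lines after 2^1)

2^31 = 2147483648. Using exponentiation by squaring, this requires 8 multiplications. The key idea: if the exponent is even, square the half-power; if odd, multiply by the base once.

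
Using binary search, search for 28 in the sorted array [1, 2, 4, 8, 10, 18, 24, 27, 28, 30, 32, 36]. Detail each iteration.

Binary search for 28 in [1, 2, 4, 8, 10, 18, 24, 27, 28, 30, 32, 36]:

lo=0, hi=11, mid=5, arr[mid]=18 -> 18 < 28, search right half
lo=6, hi=11, mid=8, arr[mid]=28 -> Found target at index 8!

Binary search finds 28 at index 8 after 2 comparisons. The search repeatedly halves the search space by comparing with the middle element.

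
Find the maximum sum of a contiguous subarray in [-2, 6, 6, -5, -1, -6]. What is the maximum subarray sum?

Using Kadane's algorithm on [-2, 6, 6, -5, -1, -6]:

Scanning through the array:
Position 1 (value 6): max_ending_here = 6, max_so_far = 6
Position 2 (value 6): max_ending_here = 12, max_so_far = 12
Position 3 (value -5): max_ending_here = 7, max_so_far = 12
Position 4 (value -1): max_ending_here = 6, max_so_far = 12
Position 5 (value -6): max_ending_here = 0, max_so_far = 12

Maximum subarray: [6, 6]
Maximum sum: 12

The maximum subarray is [6, 6] with sum 12. This subarray runs from index 1 to index 2.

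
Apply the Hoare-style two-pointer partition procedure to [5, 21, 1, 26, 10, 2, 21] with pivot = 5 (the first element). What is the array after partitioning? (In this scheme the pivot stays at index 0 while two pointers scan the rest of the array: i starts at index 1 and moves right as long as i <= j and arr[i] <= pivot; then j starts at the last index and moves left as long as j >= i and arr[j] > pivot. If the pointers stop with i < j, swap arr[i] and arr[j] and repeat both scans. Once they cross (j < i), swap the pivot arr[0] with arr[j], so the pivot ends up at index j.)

Hoare-style two-pointer partition with pivot = 5:

Initial array: [5, 21, 1, 26, 10, 2, 21]

Pointers start at i = 1, j = 6.
i stops at index 1 (arr[1]=21 > 5), j stops at index 5 (arr[5]=2 <= 5): swap arr[1] and arr[5], array becomes [5, 2, 1, 26, 10, 21, 21]
i ends at 3, j ends at 2: the pointers have crossed (j < i), so scanning stops.

Swap pivot arr[0] with arr[2] to place pivot at position 2: [1, 2, 5, 26, 10, 21, 21]
Pivot position: 2

After partitioning with pivot 5, the array becomes [1, 2, 5, 26, 10, 21, 21]. The pivot is placed at index 2. All elements to the left of the pivot are <= 5, and all elements to the right are > 5.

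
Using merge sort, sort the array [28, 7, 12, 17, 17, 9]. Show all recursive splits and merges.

Merge sort trace:

Split: [28, 7, 12, 17, 17, 9] -> [28, 7, 12] and [17, 17, 9]
  Split: [28, 7, 12] -> [28] and [7, 12]
    Split: [7, 12] -> [7] and [12]
    Merge: [7] + [12] -> [7, 12]
  Merge: [28] + [7, 12] -> [7, 12, 28]
  Split: [17, 17, 9] -> [17] and [17, 9]
    Split: [17, 9] -> [17] and [9]
    Merge: [17] + [9] -> [9, 17]
  Merge: [17] + [9, 17] -> [9, 17, 17]
Merge: [7, 12, 28] + [9, 17, 17] -> [7, 9, 12, 17, 17, 28]

Final sorted array: [7, 9, 12, 17, 17, 28]

The merge sort proceeds by recursively splitting the array and merging sorted halves.
After all merges, the sorted array is [7, 9, 12, 17, 17, 28].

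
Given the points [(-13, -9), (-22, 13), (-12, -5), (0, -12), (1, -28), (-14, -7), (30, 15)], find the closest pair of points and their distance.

Computing all pairwise distances among 7 points:

d((-13, -9), (-22, 13)) = 23.7697
d((-13, -9), (-12, -5)) = 4.1231
d((-13, -9), (0, -12)) = 13.3417
d((-13, -9), (1, -28)) = 23.6008
d((-13, -9), (-14, -7)) = 2.2361 <-- minimum
d((-13, -9), (30, 15)) = 49.2443
d((-22, 13), (-12, -5)) = 20.5913
d((-22, 13), (0, -12)) = 33.3017
d((-22, 13), (1, -28)) = 47.0106
d((-22, 13), (-14, -7)) = 21.5407
d((-22, 13), (30, 15)) = 52.0384
d((-12, -5), (0, -12)) = 13.8924
d((-12, -5), (1, -28)) = 26.4197
d((-12, -5), (-14, -7)) = 2.8284
d((-12, -5), (30, 15)) = 46.5188
d((0, -12), (1, -28)) = 16.0312
d((0, -12), (-14, -7)) = 14.8661
d((0, -12), (30, 15)) = 40.3609
d((1, -28), (-14, -7)) = 25.807
d((1, -28), (30, 15)) = 51.8652
d((-14, -7), (30, 15)) = 49.1935

Closest pair: (-13, -9) and (-14, -7) with distance 2.2361

The closest pair is (-13, -9) and (-14, -7) with Euclidean distance 2.2361. For 7 points, brute-force pairwise comparison is shown above. For large n, the divide-and-conquer algorithm (sort by x, recurse on halves, check the dividing strip) achieves O(n log n).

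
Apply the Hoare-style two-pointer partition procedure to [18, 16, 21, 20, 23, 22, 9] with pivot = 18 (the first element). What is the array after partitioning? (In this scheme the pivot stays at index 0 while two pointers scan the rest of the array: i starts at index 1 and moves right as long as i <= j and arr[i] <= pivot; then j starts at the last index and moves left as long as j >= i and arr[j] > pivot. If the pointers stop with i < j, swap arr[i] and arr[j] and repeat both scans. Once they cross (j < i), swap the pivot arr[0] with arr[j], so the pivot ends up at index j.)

Hoare-style two-pointer partition with pivot = 18:

Initial array: [18, 16, 21, 20, 23, 22, 9]

Pointers start at i = 1, j = 6.
i stops at index 2 (arr[2]=21 > 18), j stops at index 6 (arr[6]=9 <= 18): swap arr[2] and arr[6], array becomes [18, 16, 9, 20, 23, 22, 21]
i ends at 3, j ends at 2: the pointers have crossed (j < i), so scanning stops.

Swap pivot arr[0] with arr[2] to place pivot at position 2: [9, 16, 18, 20, 23, 22, 21]
Pivot position: 2

After partitioning with pivot 18, the array becomes [9, 16, 18, 20, 23, 22, 21]. The pivot is placed at index 2. All elements to the left of the pivot are <= 18, and all elements to the right are > 18.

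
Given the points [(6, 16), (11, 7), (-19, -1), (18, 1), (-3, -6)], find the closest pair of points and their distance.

Computing all pairwise distances among 5 points:

d((6, 16), (11, 7)) = 10.2956
d((6, 16), (-19, -1)) = 30.2324
d((6, 16), (18, 1)) = 19.2094
d((6, 16), (-3, -6)) = 23.7697
d((11, 7), (-19, -1)) = 31.0483
d((11, 7), (18, 1)) = 9.2195 <-- minimum
d((11, 7), (-3, -6)) = 19.105
d((-19, -1), (18, 1)) = 37.054
d((-19, -1), (-3, -6)) = 16.7631
d((18, 1), (-3, -6)) = 22.1359

Closest pair: (11, 7) and (18, 1) with distance 9.2195

The closest pair is (11, 7) and (18, 1) with Euclidean distance 9.2195. For 5 points, brute-force pairwise comparison is shown above. For large n, the divide-and-conquer algorithm (sort by x, recurse on halves, check the dividing strip) achieves O(n log n).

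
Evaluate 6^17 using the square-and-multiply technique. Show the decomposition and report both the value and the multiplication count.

Computing 6^17 by squaring (build up from 6^1; each line after the first costs one multiplication):

6^1 = 6
6^2 = (6^1)^2 = 6^2 = 36
6^4 = (6^2)^2 = 36^2 = 1296
6^8 = (6^4)^2 = 1296^2 = 1679616
6^16 = (6^8)^2 = 1679616^2 = 2821109907456
6^17 = 6 * 6^16 = 6 * 2821109907456 = 16926659444736

Result: 16926659444736
Multiplications needed: 5 (5 lines after 6^1)

6^17 = 16926659444736. Using exponentiation by squaring, this requires 5 multiplications. The key idea: if the exponent is even, square the half-power; if odd, multiply by the base once.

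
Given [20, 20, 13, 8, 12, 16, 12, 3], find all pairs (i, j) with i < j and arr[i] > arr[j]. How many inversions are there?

Finding inversions in [20, 20, 13, 8, 12, 16, 12, 3]:

(0, 2): arr[0]=20 > arr[2]=13
(0, 3): arr[0]=20 > arr[3]=8
(0, 4): arr[0]=20 > arr[4]=12
(0, 5): arr[0]=20 > arr[5]=16
(0, 6): arr[0]=20 > arr[6]=12
(0, 7): arr[0]=20 > arr[7]=3
(1, 2): arr[1]=20 > arr[2]=13
(1, 3): arr[1]=20 > arr[3]=8
(1, 4): arr[1]=20 > arr[4]=12
(1, 5): arr[1]=20 > arr[5]=16
(1, 6): arr[1]=20 > arr[6]=12
(1, 7): arr[1]=20 > arr[7]=3
(2, 3): arr[2]=13 > arr[3]=8
(2, 4): arr[2]=13 > arr[4]=12
(2, 6): arr[2]=13 > arr[6]=12
(2, 7): arr[2]=13 > arr[7]=3
(3, 7): arr[3]=8 > arr[7]=3
(4, 7): arr[4]=12 > arr[7]=3
(5, 6): arr[5]=16 > arr[6]=12
(5, 7): arr[5]=16 > arr[7]=3
(6, 7): arr[6]=12 > arr[7]=3

Total inversions: 21

The array has 21 inversion(s): (0,2), (0,3), (0,4), (0,5), (0,6), (0,7), (1,2), (1,3), (1,4), (1,5), (1,6), (1,7), (2,3), (2,4), (2,6), (2,7), (3,7), (4,7), (5,6), (5,7), (6,7). Each pair (i,j) satisfies i < j and arr[i] > arr[j].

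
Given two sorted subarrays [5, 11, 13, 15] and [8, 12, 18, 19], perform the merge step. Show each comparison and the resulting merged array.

Merging process:

Compare 5 vs 8: take 5 from left. Merged: [5]
Compare 11 vs 8: take 8 from right. Merged: [5, 8]
Compare 11 vs 12: take 11 from left. Merged: [5, 8, 11]
Compare 13 vs 12: take 12 from right. Merged: [5, 8, 11, 12]
Compare 13 vs 18: take 13 from left. Merged: [5, 8, 11, 12, 13]
Compare 15 vs 18: take 15 from left. Merged: [5, 8, 11, 12, 13, 15]
Append remaining from right: [18, 19]. Merged: [5, 8, 11, 12, 13, 15, 18, 19]

Final merged array: [5, 8, 11, 12, 13, 15, 18, 19]
Total comparisons: 6

The merged array is [5, 8, 11, 12, 13, 15, 18, 19], requiring 6 comparisons. The merge step runs in O(n) time where n is the total number of elements.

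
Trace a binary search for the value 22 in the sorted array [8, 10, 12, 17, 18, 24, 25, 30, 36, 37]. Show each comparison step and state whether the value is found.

Binary search for 22 in [8, 10, 12, 17, 18, 24, 25, 30, 36, 37]:

lo=0, hi=9, mid=4, arr[mid]=18 -> 18 < 22, search right half
lo=5, hi=9, mid=7, arr[mid]=30 -> 30 > 22, search left half
lo=5, hi=6, mid=5, arr[mid]=24 -> 24 > 22, search left half
lo=5 > hi=4, target 22 not found

Binary search determines that 22 is not in the array after 3 comparisons. The search space was exhausted without finding the target.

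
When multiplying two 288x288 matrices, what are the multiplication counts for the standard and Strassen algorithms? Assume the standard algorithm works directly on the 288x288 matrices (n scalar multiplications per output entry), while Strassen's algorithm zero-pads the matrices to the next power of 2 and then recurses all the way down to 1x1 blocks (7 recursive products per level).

Matrix multiplication for 288x288 matrices:

Strassen's algorithm requires power-of-2 dimensions. Pad 288x288 to 512x512 (next power of 2).

Standard algorithm: 288^3 = 23887872 multiplications
Strassen's algorithm: 7^(log2(512)) = 7^9 = 40353607 multiplications
Difference: 23887872 - 40353607 = -16465735 (Strassen uses MORE here due to padding overhead — for small or just-over-power-of-2 n, padding can outweigh the per-level savings)

Standard: 23887872 multiplications (288^3). Strassen: 40353607 multiplications (7^9, after padding to 512x512). Strassen reduces 8 recursive multiplications to 7 at each level.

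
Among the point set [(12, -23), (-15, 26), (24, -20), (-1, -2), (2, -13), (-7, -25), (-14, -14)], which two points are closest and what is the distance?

Computing all pairwise distances among 7 points:

d((12, -23), (-15, 26)) = 55.9464
d((12, -23), (24, -20)) = 12.3693
d((12, -23), (-1, -2)) = 24.6982
d((12, -23), (2, -13)) = 14.1421
d((12, -23), (-7, -25)) = 19.105
d((12, -23), (-14, -14)) = 27.5136
d((-15, 26), (24, -20)) = 60.3075
d((-15, 26), (-1, -2)) = 31.305
d((-15, 26), (2, -13)) = 42.5441
d((-15, 26), (-7, -25)) = 51.6236
d((-15, 26), (-14, -14)) = 40.0125
d((24, -20), (-1, -2)) = 30.8058
d((24, -20), (2, -13)) = 23.0868
d((24, -20), (-7, -25)) = 31.4006
d((24, -20), (-14, -14)) = 38.4708
d((-1, -2), (2, -13)) = 11.4018 <-- minimum
d((-1, -2), (-7, -25)) = 23.7697
d((-1, -2), (-14, -14)) = 17.6918
d((2, -13), (-7, -25)) = 15.0
d((2, -13), (-14, -14)) = 16.0312
d((-7, -25), (-14, -14)) = 13.0384

Closest pair: (-1, -2) and (2, -13) with distance 11.4018

The closest pair is (-1, -2) and (2, -13) with Euclidean distance 11.4018. For 7 points, brute-force pairwise comparison is shown above. For large n, the divide-and-conquer algorithm (sort by x, recurse on halves, check the dividing strip) achieves O(n log n).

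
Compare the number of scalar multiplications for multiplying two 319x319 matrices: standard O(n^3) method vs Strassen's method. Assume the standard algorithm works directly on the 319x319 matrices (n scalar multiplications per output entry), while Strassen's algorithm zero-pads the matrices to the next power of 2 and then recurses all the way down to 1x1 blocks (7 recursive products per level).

Matrix multiplication for 319x319 matrices:

Strassen's algorithm requires power-of-2 dimensions. Pad 319x319 to 512x512 (next power of 2).

Standard algorithm: 319^3 = 32461759 multiplications
Strassen's algorithm: 7^(log2(512)) = 7^9 = 40353607 multiplications
Difference: 32461759 - 40353607 = -7891848 (Strassen uses MORE here due to padding overhead — for small or just-over-power-of-2 n, padding can outweigh the per-level savings)

Standard: 32461759 multiplications (319^3). Strassen: 40353607 multiplications (7^9, after padding to 512x512). Strassen reduces 8 recursive multiplications to 7 at each level.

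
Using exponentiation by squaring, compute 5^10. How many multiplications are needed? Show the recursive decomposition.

Computing 5^10 by squaring (build up from 5^1; each line after the first costs one multiplication):

5^1 = 5
5^2 = (5^1)^2 = 5^2 = 25
5^4 = (5^2)^2 = 25^2 = 625
5^5 = 5 * 5^4 = 5 * 625 = 3125
5^10 = (5^5)^2 = 3125^2 = 9765625

Result: 9765625
Multiplications needed: 4 (4 lines after 5^1)

5^10 = 9765625. Using exponentiation by squaring, this requires 4 multiplications. The key idea: if the exponent is even, square the half-power; if odd, multiply by the base once.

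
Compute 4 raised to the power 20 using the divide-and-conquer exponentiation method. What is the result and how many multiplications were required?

Computing 4^20 by squaring (build up from 4^1; each line after the first costs one multiplication):

4^1 = 4
4^2 = (4^1)^2 = 4^2 = 16
4^4 = (4^2)^2 = 16^2 = 256
4^5 = 4 * 4^4 = 4 * 256 = 1024
4^10 = (4^5)^2 = 1024^2 = 1048576
4^20 = (4^10)^2 = 1048576^2 = 1099511627776

Result: 1099511627776
Multiplications needed: 5 (5 lines after 4^1)

4^20 = 1099511627776. Using exponentiation by squaring, this requires 5 multiplications. The key idea: if the exponent is even, square the half-power; if odd, multiply by the base once.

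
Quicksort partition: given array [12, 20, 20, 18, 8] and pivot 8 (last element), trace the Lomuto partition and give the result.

Lomuto partition with pivot = 8:

Initial array: [12, 20, 20, 18, 8]

arr[0]=12 > 8: no swap
arr[1]=20 > 8: no swap
arr[2]=20 > 8: no swap
arr[3]=18 > 8: no swap

Place pivot at position 0: [8, 20, 20, 18, 12]
Pivot position: 0

After partitioning with pivot 8, the array becomes [8, 20, 20, 18, 12]. The pivot is placed at index 0. All elements to the left of the pivot are <= 8, and all elements to the right are > 8.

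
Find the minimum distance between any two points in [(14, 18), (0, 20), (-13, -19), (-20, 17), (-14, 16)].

Computing all pairwise distances among 5 points:

d((14, 18), (0, 20)) = 14.1421
d((14, 18), (-13, -19)) = 45.8039
d((14, 18), (-20, 17)) = 34.0147
d((14, 18), (-14, 16)) = 28.0713
d((0, 20), (-13, -19)) = 41.1096
d((0, 20), (-20, 17)) = 20.2237
d((0, 20), (-14, 16)) = 14.5602
d((-13, -19), (-20, 17)) = 36.6742
d((-13, -19), (-14, 16)) = 35.0143
d((-20, 17), (-14, 16)) = 6.0828 <-- minimum

Closest pair: (-20, 17) and (-14, 16) with distance 6.0828

The closest pair is (-20, 17) and (-14, 16) with Euclidean distance 6.0828. For 5 points, brute-force pairwise comparison is shown above. For large n, the divide-and-conquer algorithm (sort by x, recurse on halves, check the dividing strip) achieves O(n log n).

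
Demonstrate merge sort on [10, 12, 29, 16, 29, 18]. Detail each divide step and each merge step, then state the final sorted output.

Merge sort trace:

Split: [10, 12, 29, 16, 29, 18] -> [10, 12, 29] and [16, 29, 18]
  Split: [10, 12, 29] -> [10] and [12, 29]
    Split: [12, 29] -> [12] and [29]
    Merge: [12] + [29] -> [12, 29]
  Merge: [10] + [12, 29] -> [10, 12, 29]
  Split: [16, 29, 18] -> [16] and [29, 18]
    Split: [29, 18] -> [29] and [18]
    Merge: [29] + [18] -> [18, 29]
  Merge: [16] + [18, 29] -> [16, 18, 29]
Merge: [10, 12, 29] + [16, 18, 29] -> [10, 12, 16, 18, 29, 29]

Final sorted array: [10, 12, 16, 18, 29, 29]

The merge sort proceeds by recursively splitting the array and merging sorted halves.
After all merges, the sorted array is [10, 12, 16, 18, 29, 29].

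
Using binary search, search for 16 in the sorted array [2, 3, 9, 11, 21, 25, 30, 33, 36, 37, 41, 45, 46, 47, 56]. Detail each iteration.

Binary search for 16 in [2, 3, 9, 11, 21, 25, 30, 33, 36, 37, 41, 45, 46, 47, 56]:

lo=0, hi=14, mid=7, arr[mid]=33 -> 33 > 16, search left half
lo=0, hi=6, mid=3, arr[mid]=11 -> 11 < 16, search right half
lo=4, hi=6, mid=5, arr[mid]=25 -> 25 > 16, search left half
lo=4, hi=4, mid=4, arr[mid]=21 -> 21 > 16, search left half
lo=4 > hi=3, target 16 not found

Binary search determines that 16 is not in the array after 4 comparisons. The search space was exhausted without finding the target.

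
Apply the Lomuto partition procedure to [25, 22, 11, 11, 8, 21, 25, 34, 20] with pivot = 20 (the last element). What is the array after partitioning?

Lomuto partition with pivot = 20:

Initial array: [25, 22, 11, 11, 8, 21, 25, 34, 20]

arr[0]=25 > 20: no swap
arr[1]=22 > 20: no swap
arr[2]=11 <= 20: swap with position 0, array becomes [11, 22, 25, 11, 8, 21, 25, 34, 20]
arr[3]=11 <= 20: swap with position 1, array becomes [11, 11, 25, 22, 8, 21, 25, 34, 20]
arr[4]=8 <= 20: swap with position 2, array becomes [11, 11, 8, 22, 25, 21, 25, 34, 20]
arr[5]=21 > 20: no swap
arr[6]=25 > 20: no swap
arr[7]=34 > 20: no swap

Place pivot at position 3: [11, 11, 8, 20, 25, 21, 25, 34, 22]
Pivot position: 3

After partitioning with pivot 20, the array becomes [11, 11, 8, 20, 25, 21, 25, 34, 22]. The pivot is placed at index 3. All elements to the left of the pivot are <= 20, and all elements to the right are > 20.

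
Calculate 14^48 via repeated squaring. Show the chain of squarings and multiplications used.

Computing 14^48 by squaring (build up from 14^1; each line after the first costs one multiplication):

14^1 = 14
14^2 = (14^1)^2 = 14^2 = 196
14^3 = 14 * 14^2 = 14 * 196 = 2744
14^6 = (14^3)^2 = 2744^2 = 7529536
14^12 = (14^6)^2 = 7529536^2 = 56693912375296
14^24 = (14^12)^2 = 56693912375296^2 = 3214199700417740936751087616
14^48 = (14^24)^2 = 3214199700417740936751087616^2 = 10331079714165495587340637070279506584015829758908563456

Result: 10331079714165495587340637070279506584015829758908563456
Multiplications needed: 6 (6 lines after 14^1)

14^48 = 10331079714165495587340637070279506584015829758908563456. Using exponentiation by squaring, this requires 6 multiplications. The key idea: if the exponent is even, square the half-power; if odd, multiply by the base once.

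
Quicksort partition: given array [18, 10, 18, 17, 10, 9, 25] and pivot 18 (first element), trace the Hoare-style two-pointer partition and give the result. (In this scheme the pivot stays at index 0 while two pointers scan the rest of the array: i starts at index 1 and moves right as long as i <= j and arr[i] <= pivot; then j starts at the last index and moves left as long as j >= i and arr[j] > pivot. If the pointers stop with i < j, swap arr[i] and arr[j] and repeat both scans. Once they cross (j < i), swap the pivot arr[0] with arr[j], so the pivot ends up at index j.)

Hoare-style two-pointer partition with pivot = 18:

Initial array: [18, 10, 18, 17, 10, 9, 25]

Pointers start at i = 1, j = 6.
i ends at 6, j ends at 5: the pointers have crossed (j < i), so scanning stops.

Swap pivot arr[0] with arr[5] to place pivot at position 5: [9, 10, 18, 17, 10, 18, 25]
Pivot position: 5

After partitioning with pivot 18, the array becomes [9, 10, 18, 17, 10, 18, 25]. The pivot is placed at index 5. All elements to the left of the pivot are <= 18, and all elements to the right are > 18.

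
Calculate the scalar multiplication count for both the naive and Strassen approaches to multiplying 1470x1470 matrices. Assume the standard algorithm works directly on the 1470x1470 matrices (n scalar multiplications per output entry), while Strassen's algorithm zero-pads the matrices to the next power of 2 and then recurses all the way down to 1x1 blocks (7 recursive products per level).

Matrix multiplication for 1470x1470 matrices:

Strassen's algorithm requires power-of-2 dimensions. Pad 1470x1470 to 2048x2048 (next power of 2).

Standard algorithm: 1470^3 = 3176523000 multiplications
Strassen's algorithm: 7^(log2(2048)) = 7^11 = 1977326743 multiplications
Savings: 3176523000 - 1977326743 = 1199196257 multiplications

Standard: 3176523000 multiplications (1470^3). Strassen: 1977326743 multiplications (7^11, after padding to 2048x2048). Strassen reduces 8 recursive multiplications to 7 at each level.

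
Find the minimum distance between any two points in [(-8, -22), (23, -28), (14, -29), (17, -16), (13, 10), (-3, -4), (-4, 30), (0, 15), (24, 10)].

Computing all pairwise distances among 9 points:

d((-8, -22), (23, -28)) = 31.5753
d((-8, -22), (14, -29)) = 23.0868
d((-8, -22), (17, -16)) = 25.7099
d((-8, -22), (13, 10)) = 38.2753
d((-8, -22), (-3, -4)) = 18.6815
d((-8, -22), (-4, 30)) = 52.1536
d((-8, -22), (0, 15)) = 37.855
d((-8, -22), (24, 10)) = 45.2548
d((23, -28), (14, -29)) = 9.0554 <-- minimum
d((23, -28), (17, -16)) = 13.4164
d((23, -28), (13, 10)) = 39.2938
d((23, -28), (-3, -4)) = 35.3836
d((23, -28), (-4, 30)) = 63.9766
d((23, -28), (0, 15)) = 48.7647
d((23, -28), (24, 10)) = 38.0132
d((14, -29), (17, -16)) = 13.3417
d((14, -29), (13, 10)) = 39.0128
d((14, -29), (-3, -4)) = 30.2324
d((14, -29), (-4, 30)) = 61.6847
d((14, -29), (0, 15)) = 46.1736
d((14, -29), (24, 10)) = 40.2616
d((17, -16), (13, 10)) = 26.3059
d((17, -16), (-3, -4)) = 23.3238
d((17, -16), (-4, 30)) = 50.5668
d((17, -16), (0, 15)) = 35.3553
d((17, -16), (24, 10)) = 26.9258
d((13, 10), (-3, -4)) = 21.2603
d((13, 10), (-4, 30)) = 26.2488
d((13, 10), (0, 15)) = 13.9284
d((13, 10), (24, 10)) = 11.0
d((-3, -4), (-4, 30)) = 34.0147
d((-3, -4), (0, 15)) = 19.2354
d((-3, -4), (24, 10)) = 30.4138
d((-4, 30), (0, 15)) = 15.5242
d((-4, 30), (24, 10)) = 34.4093
d((0, 15), (24, 10)) = 24.5153

Closest pair: (23, -28) and (14, -29) with distance 9.0554

The closest pair is (23, -28) and (14, -29) with Euclidean distance 9.0554. For 9 points, brute-force pairwise comparison is shown above. For large n, the divide-and-conquer algorithm (sort by x, recurse on halves, check the dividing strip) achieves O(n log n).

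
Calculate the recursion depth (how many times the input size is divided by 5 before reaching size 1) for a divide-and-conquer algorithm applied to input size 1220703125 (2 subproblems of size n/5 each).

For divide and conquer with division factor 5:

Problem sizes at each level:
Level 0: 1220703125
Level 1: 244140625
Level 2: 48828125
Level 3: 9765625
Level 4: 1953125
Level 5: 390625
Level 6: 78125
Level 7: 15625
Level 8: 3125
Level 9: 625
Level 10: 125
Level 11: 25
Level 12: 5
Level 13: 1

The root is level 0 and the size-1 base case is level 13 (the tree spans levels 0 through 13, i.e. 14 levels counting the root), so the depth is the number of divisions: log_5(1220703125) = 13

The recursion tree depth is log_5(1220703125) = 13. At each level, the problem size is divided by 5, so it takes 13 divisions to reduce to a base case of size 1. The algorithm makes 2 recursive calls at each level.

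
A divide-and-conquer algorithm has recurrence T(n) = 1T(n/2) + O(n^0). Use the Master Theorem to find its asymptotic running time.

Master Theorem for T(n) = 1T(n/2) + O(n^0):

a = 1, b = 2, c = 0
log_b(a) = log_2(1) = 0.0000

Case 2: c = 0 = log_2(1) = 0.0000
T(n) = O(n^0 log n) = O(log n)

For T(n) = 1T(n/2) + O(n^0): log_2(1) = 0.0000. This is Case 2 of the Master Theorem (c = log_b(a), equal work at all levels), giving O(log n).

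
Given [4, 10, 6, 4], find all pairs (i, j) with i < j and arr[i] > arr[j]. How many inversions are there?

Finding inversions in [4, 10, 6, 4]:

(1, 2): arr[1]=10 > arr[2]=6
(1, 3): arr[1]=10 > arr[3]=4
(2, 3): arr[2]=6 > arr[3]=4

Total inversions: 3

The array has 3 inversion(s): (1,2), (1,3), (2,3). Each pair (i,j) satisfies i < j and arr[i] > arr[j].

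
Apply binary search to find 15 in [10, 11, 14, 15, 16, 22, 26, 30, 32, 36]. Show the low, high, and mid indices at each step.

Binary search for 15 in [10, 11, 14, 15, 16, 22, 26, 30, 32, 36]:

lo=0, hi=9, mid=4, arr[mid]=16 -> 16 > 15, search left half
lo=0, hi=3, mid=1, arr[mid]=11 -> 11 < 15, search right half
lo=2, hi=3, mid=2, arr[mid]=14 -> 14 < 15, search right half
lo=3, hi=3, mid=3, arr[mid]=15 -> Found target at index 3!

Binary search finds 15 at index 3 after 4 comparisons. The search repeatedly halves the search space by comparing with the middle element.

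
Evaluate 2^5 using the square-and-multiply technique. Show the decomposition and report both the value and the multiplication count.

Computing 2^5 by squaring (build up from 2^1; each line after the first costs one multiplication):

2^1 = 2
2^2 = (2^1)^2 = 2^2 = 4
2^4 = (2^2)^2 = 4^2 = 16
2^5 = 2 * 2^4 = 2 * 16 = 32

Result: 32
Multiplications needed: 3 (3 lines after 2^1)

2^5 = 32. Using exponentiation by squaring, this requires 3 multiplications. The key idea: if the exponent is even, square the half-power; if odd, multiply by the base once.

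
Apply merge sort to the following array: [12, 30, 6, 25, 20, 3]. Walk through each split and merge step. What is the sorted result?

Merge sort trace:

Split: [12, 30, 6, 25, 20, 3] -> [12, 30, 6] and [25, 20, 3]
  Split: [12, 30, 6] -> [12] and [30, 6]
    Split: [30, 6] -> [30] and [6]
    Merge: [30] + [6] -> [6, 30]
  Merge: [12] + [6, 30] -> [6, 12, 30]
  Split: [25, 20, 3] -> [25] and [20, 3]
    Split: [20, 3] -> [20] and [3]
    Merge: [20] + [3] -> [3, 20]
  Merge: [25] + [3, 20] -> [3, 20, 25]
Merge: [6, 12, 30] + [3, 20, 25] -> [3, 6, 12, 20, 25, 30]

Final sorted array: [3, 6, 12, 20, 25, 30]

The merge sort proceeds by recursively splitting the array and merging sorted halves.
After all merges, the sorted array is [3, 6, 12, 20, 25, 30].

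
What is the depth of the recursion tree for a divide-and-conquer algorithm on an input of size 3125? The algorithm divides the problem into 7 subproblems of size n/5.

For divide and conquer with division factor 5:

Problem sizes at each level:
Level 0: 3125
Level 1: 625
Level 2: 125
Level 3: 25
Level 4: 5
Level 5: 1

The root is level 0 and the size-1 base case is level 5 (the tree spans levels 0 through 5, i.e. 6 levels counting the root), so the depth is the number of divisions: log_5(3125) = 5

The recursion tree depth is log_5(3125) = 5. At each level, the problem size is divided by 5, so it takes 5 divisions to reduce to a base case of size 1. The algorithm makes 7 recursive calls at each level.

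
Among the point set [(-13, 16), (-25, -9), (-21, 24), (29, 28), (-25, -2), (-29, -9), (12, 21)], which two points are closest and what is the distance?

Computing all pairwise distances among 7 points:

d((-13, 16), (-25, -9)) = 27.7308
d((-13, 16), (-21, 24)) = 11.3137
d((-13, 16), (29, 28)) = 43.6807
d((-13, 16), (-25, -2)) = 21.6333
d((-13, 16), (-29, -9)) = 29.6816
d((-13, 16), (12, 21)) = 25.4951
d((-25, -9), (-21, 24)) = 33.2415
d((-25, -9), (29, 28)) = 65.4599
d((-25, -9), (-25, -2)) = 7.0
d((-25, -9), (-29, -9)) = 4.0 <-- minimum
d((-25, -9), (12, 21)) = 47.634
d((-21, 24), (29, 28)) = 50.1597
d((-21, 24), (-25, -2)) = 26.3059
d((-21, 24), (-29, -9)) = 33.9559
d((-21, 24), (12, 21)) = 33.1361
d((29, 28), (-25, -2)) = 61.7738
d((29, 28), (-29, -9)) = 68.7968
d((29, 28), (12, 21)) = 18.3848
d((-25, -2), (-29, -9)) = 8.0623
d((-25, -2), (12, 21)) = 43.566
d((-29, -9), (12, 21)) = 50.8035

Closest pair: (-25, -9) and (-29, -9) with distance 4.0

The closest pair is (-25, -9) and (-29, -9) with Euclidean distance 4.0. For 7 points, brute-force pairwise comparison is shown above. For large n, the divide-and-conquer algorithm (sort by x, recurse on halves, check the dividing strip) achieves O(n log n).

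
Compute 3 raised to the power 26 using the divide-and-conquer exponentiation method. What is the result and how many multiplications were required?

Computing 3^26 by squaring (build up from 3^1; each line after the first costs one multiplication):

3^1 = 3
3^2 = (3^1)^2 = 3^2 = 9
3^3 = 3 * 3^2 = 3 * 9 = 27
3^6 = (3^3)^2 = 27^2 = 729
3^12 = (3^6)^2 = 729^2 = 531441
3^13 = 3 * 3^12 = 3 * 531441 = 1594323
3^26 = (3^13)^2 = 1594323^2 = 2541865828329

Result: 2541865828329
Multiplications needed: 6 (6 lines after 3^1)

3^26 = 2541865828329. Using exponentiation by squaring, this requires 6 multiplications. The key idea: if the exponent is even, square the half-power; if odd, multiply by the base once.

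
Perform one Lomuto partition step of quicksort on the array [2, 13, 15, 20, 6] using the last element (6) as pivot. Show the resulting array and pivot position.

Lomuto partition with pivot = 6:

Initial array: [2, 13, 15, 20, 6]

arr[0]=2 <= 6: swap with position 0, array becomes [2, 13, 15, 20, 6]
arr[1]=13 > 6: no swap
arr[2]=15 > 6: no swap
arr[3]=20 > 6: no swap

Place pivot at position 1: [2, 6, 15, 20, 13]
Pivot position: 1

After partitioning with pivot 6, the array becomes [2, 6, 15, 20, 13]. The pivot is placed at index 1. All elements to the left of the pivot are <= 6, and all elements to the right are > 6.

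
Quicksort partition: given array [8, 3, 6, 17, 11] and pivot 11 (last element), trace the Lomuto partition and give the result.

Lomuto partition with pivot = 11:

Initial array: [8, 3, 6, 17, 11]

arr[0]=8 <= 11: swap with position 0, array becomes [8, 3, 6, 17, 11]
arr[1]=3 <= 11: swap with position 1, array becomes [8, 3, 6, 17, 11]
arr[2]=6 <= 11: swap with position 2, array becomes [8, 3, 6, 17, 11]
arr[3]=17 > 11: no swap

Place pivot at position 3: [8, 3, 6, 11, 17]
Pivot position: 3

After partitioning with pivot 11, the array becomes [8, 3, 6, 11, 17]. The pivot is placed at index 3. All elements to the left of the pivot are <= 11, and all elements to the right are > 11.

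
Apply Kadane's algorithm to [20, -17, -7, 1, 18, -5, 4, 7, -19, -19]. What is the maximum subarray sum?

Using Kadane's algorithm on [20, -17, -7, 1, 18, -5, 4, 7, -19, -19]:

Scanning through the array:
Position 1 (value -17): max_ending_here = 3, max_so_far = 20
Position 2 (value -7): max_ending_here = -4, max_so_far = 20
Position 3 (value 1): max_ending_here = 1, max_so_far = 20
Position 4 (value 18): max_ending_here = 19, max_so_far = 20
Position 5 (value -5): max_ending_here = 14, max_so_far = 20
Position 6 (value 4): max_ending_here = 18, max_so_far = 20
Position 7 (value 7): max_ending_here = 25, max_so_far = 25
Position 8 (value -19): max_ending_here = 6, max_so_far = 25
Position 9 (value -19): max_ending_here = -13, max_so_far = 25

Maximum subarray: [1, 18, -5, 4, 7]
Maximum sum: 25

The maximum subarray is [1, 18, -5, 4, 7] with sum 25. This subarray runs from index 3 to index 7.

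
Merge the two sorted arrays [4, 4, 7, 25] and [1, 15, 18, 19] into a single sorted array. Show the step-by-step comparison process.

Merging process:

Compare 4 vs 1: take 1 from right. Merged: [1]
Compare 4 vs 15: take 4 from left. Merged: [1, 4]
Compare 4 vs 15: take 4 from left. Merged: [1, 4, 4]
Compare 7 vs 15: take 7 from left. Merged: [1, 4, 4, 7]
Compare 25 vs 15: take 15 from right. Merged: [1, 4, 4, 7, 15]
Compare 25 vs 18: take 18 from right. Merged: [1, 4, 4, 7, 15, 18]
Compare 25 vs 19: take 19 from right. Merged: [1, 4, 4, 7, 15, 18, 19]
Append remaining from left: [25]. Merged: [1, 4, 4, 7, 15, 18, 19, 25]

Final merged array: [1, 4, 4, 7, 15, 18, 19, 25]
Total comparisons: 7

The merged array is [1, 4, 4, 7, 15, 18, 19, 25], requiring 7 comparisons. The merge step runs in O(n) time where n is the total number of elements.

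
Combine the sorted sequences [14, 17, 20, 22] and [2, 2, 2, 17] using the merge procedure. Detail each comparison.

Merging process:

Compare 14 vs 2: take 2 from right. Merged: [2]
Compare 14 vs 2: take 2 from right. Merged: [2, 2]
Compare 14 vs 2: take 2 from right. Merged: [2, 2, 2]
Compare 14 vs 17: take 14 from left. Merged: [2, 2, 2, 14]
Compare 17 vs 17: take 17 from left. Merged: [2, 2, 2, 14, 17]
Compare 20 vs 17: take 17 from right. Merged: [2, 2, 2, 14, 17, 17]
Append remaining from left: [20, 22]. Merged: [2, 2, 2, 14, 17, 17, 20, 22]

Final merged array: [2, 2, 2, 14, 17, 17, 20, 22]
Total comparisons: 6

The merged array is [2, 2, 2, 14, 17, 17, 20, 22], requiring 6 comparisons. The merge step runs in O(n) time where n is the total number of elements.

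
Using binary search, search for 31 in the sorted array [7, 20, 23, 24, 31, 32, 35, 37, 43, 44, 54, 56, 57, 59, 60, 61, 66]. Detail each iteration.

Binary search for 31 in [7, 20, 23, 24, 31, 32, 35, 37, 43, 44, 54, 56, 57, 59, 60, 61, 66]:

lo=0, hi=16, mid=8, arr[mid]=43 -> 43 > 31, search left half
lo=0, hi=7, mid=3, arr[mid]=24 -> 24 < 31, search right half
lo=4, hi=7, mid=5, arr[mid]=32 -> 32 > 31, search left half
lo=4, hi=4, mid=4, arr[mid]=31 -> Found target at index 4!

Binary search finds 31 at index 4 after 4 comparisons. The search repeatedly halves the search space by comparing with the middle element.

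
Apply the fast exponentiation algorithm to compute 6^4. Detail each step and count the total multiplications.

Computing 6^4 by squaring (build up from 6^1; each line after the first costs one multiplication):

6^1 = 6
6^2 = (6^1)^2 = 6^2 = 36
6^4 = (6^2)^2 = 36^2 = 1296

Result: 1296
Multiplications needed: 2 (2 lines after 6^1)

6^4 = 1296. Using exponentiation by squaring, this requires 2 multiplications. The key idea: if the exponent is even, square the half-power; if odd, multiply by the base once.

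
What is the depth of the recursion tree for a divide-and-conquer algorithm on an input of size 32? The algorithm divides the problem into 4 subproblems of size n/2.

For divide and conquer with division factor 2:

Problem sizes at each level:
Level 0: 32
Level 1: 16
Level 2: 8
Level 3: 4
Level 4: 2
Level 5: 1

The root is level 0 and the size-1 base case is level 5 (the tree spans levels 0 through 5, i.e. 6 levels counting the root), so the depth is the number of divisions: log_2(32) = 5

The recursion tree depth is log_2(32) = 5. At each level, the problem size is divided by 2, so it takes 5 divisions to reduce to a base case of size 1. The algorithm makes 4 recursive calls at each level.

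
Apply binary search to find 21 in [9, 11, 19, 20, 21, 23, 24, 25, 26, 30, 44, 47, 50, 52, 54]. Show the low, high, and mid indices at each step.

Binary search for 21 in [9, 11, 19, 20, 21, 23, 24, 25, 26, 30, 44, 47, 50, 52, 54]:

lo=0, hi=14, mid=7, arr[mid]=25 -> 25 > 21, search left half
lo=0, hi=6, mid=3, arr[mid]=20 -> 20 < 21, search right half
lo=4, hi=6, mid=5, arr[mid]=23 -> 23 > 21, search left half
lo=4, hi=4, mid=4, arr[mid]=21 -> Found target at index 4!

Binary search finds 21 at index 4 after 4 comparisons. The search repeatedly halves the search space by comparing with the middle element.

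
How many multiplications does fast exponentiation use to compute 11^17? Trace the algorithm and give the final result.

Computing 11^17 by squaring (build up from 11^1; each line after the first costs one multiplication):

11^1 = 11
11^2 = (11^1)^2 = 11^2 = 121
11^4 = (11^2)^2 = 121^2 = 14641
11^8 = (11^4)^2 = 14641^2 = 214358881
11^16 = (11^8)^2 = 214358881^2 = 45949729863572161
11^17 = 11 * 11^16 = 11 * 45949729863572161 = 505447028499293771

Result: 505447028499293771
Multiplications needed: 5 (5 lines after 11^1)

11^17 = 505447028499293771. Using exponentiation by squaring, this requires 5 multiplications. The key idea: if the exponent is even, square the half-power; if odd, multiply by the base once.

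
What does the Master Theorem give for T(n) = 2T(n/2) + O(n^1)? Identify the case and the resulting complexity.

Master Theorem for T(n) = 2T(n/2) + O(n^1):

a = 2, b = 2, c = 1
log_b(a) = log_2(2) = 1.0000

Case 2: c = 1 = log_2(2) = 1.0000
T(n) = O(n^1 log n) = O(n log n)

For T(n) = 2T(n/2) + O(n^1): log_2(2) = 1.0000. This is Case 2 of the Master Theorem (c = log_b(a), equal work at all levels), giving O(n log n).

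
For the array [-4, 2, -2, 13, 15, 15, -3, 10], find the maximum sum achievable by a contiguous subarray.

Using Kadane's algorithm on [-4, 2, -2, 13, 15, 15, -3, 10]:

Scanning through the array:
Position 1 (value 2): max_ending_here = 2, max_so_far = 2
Position 2 (value -2): max_ending_here = 0, max_so_far = 2
Position 3 (value 13): max_ending_here = 13, max_so_far = 13
Position 4 (value 15): max_ending_here = 28, max_so_far = 28
Position 5 (value 15): max_ending_here = 43, max_so_far = 43
Position 6 (value -3): max_ending_here = 40, max_so_far = 43
Position 7 (value 10): max_ending_here = 50, max_so_far = 50

Maximum subarray: [2, -2, 13, 15, 15, -3, 10]
Maximum sum: 50

The maximum subarray is [2, -2, 13, 15, 15, -3, 10] with sum 50. This subarray runs from index 1 to index 7.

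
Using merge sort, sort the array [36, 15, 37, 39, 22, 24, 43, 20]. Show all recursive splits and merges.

Merge sort trace:

Split: [36, 15, 37, 39, 22, 24, 43, 20] -> [36, 15, 37, 39] and [22, 24, 43, 20]
  Split: [36, 15, 37, 39] -> [36, 15] and [37, 39]
    Split: [36, 15] -> [36] and [15]
    Merge: [36] + [15] -> [15, 36]
    Split: [37, 39] -> [37] and [39]
    Merge: [37] + [39] -> [37, 39]
  Merge: [15, 36] + [37, 39] -> [15, 36, 37, 39]
  Split: [22, 24, 43, 20] -> [22, 24] and [43, 20]
    Split: [22, 24] -> [22] and [24]
    Merge: [22] + [24] -> [22, 24]
    Split: [43, 20] -> [43] and [20]
    Merge: [43] + [20] -> [20, 43]
  Merge: [22, 24] + [20, 43] -> [20, 22, 24, 43]
Merge: [15, 36, 37, 39] + [20, 22, 24, 43] -> [15, 20, 22, 24, 36, 37, 39, 43]

Final sorted array: [15, 20, 22, 24, 36, 37, 39, 43]

The merge sort proceeds by recursively splitting the array and merging sorted halves.
After all merges, the sorted array is [15, 20, 22, 24, 36, 37, 39, 43].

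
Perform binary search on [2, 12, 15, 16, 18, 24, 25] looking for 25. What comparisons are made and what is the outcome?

Binary search for 25 in [2, 12, 15, 16, 18, 24, 25]:

lo=0, hi=6, mid=3, arr[mid]=16 -> 16 < 25, search right half
lo=4, hi=6, mid=5, arr[mid]=24 -> 24 < 25, search right half
lo=6, hi=6, mid=6, arr[mid]=25 -> Found target at index 6!

Binary search finds 25 at index 6 after 3 comparisons. The search repeatedly halves the search space by comparing with the middle element.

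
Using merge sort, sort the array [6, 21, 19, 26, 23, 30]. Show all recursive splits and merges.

Merge sort trace:

Split: [6, 21, 19, 26, 23, 30] -> [6, 21, 19] and [26, 23, 30]
  Split: [6, 21, 19] -> [6] and [21, 19]
    Split: [21, 19] -> [21] and [19]
    Merge: [21] + [19] -> [19, 21]
  Merge: [6] + [19, 21] -> [6, 19, 21]
  Split: [26, 23, 30] -> [26] and [23, 30]
    Split: [23, 30] -> [23] and [30]
    Merge: [23] + [30] -> [23, 30]
  Merge: [26] + [23, 30] -> [23, 26, 30]
Merge: [6, 19, 21] + [23, 26, 30] -> [6, 19, 21, 23, 26, 30]

Final sorted array: [6, 19, 21, 23, 26, 30]

The merge sort proceeds by recursively splitting the array and merging sorted halves.
After all merges, the sorted array is [6, 19, 21, 23, 26, 30].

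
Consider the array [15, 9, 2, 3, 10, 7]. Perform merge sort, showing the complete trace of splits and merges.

Merge sort trace:

Split: [15, 9, 2, 3, 10, 7] -> [15, 9, 2] and [3, 10, 7]
  Split: [15, 9, 2] -> [15] and [9, 2]
    Split: [9, 2] -> [9] and [2]
    Merge: [9] + [2] -> [2, 9]
  Merge: [15] + [2, 9] -> [2, 9, 15]
  Split: [3, 10, 7] -> [3] and [10, 7]
    Split: [10, 7] -> [10] and [7]
    Merge: [10] + [7] -> [7, 10]
  Merge: [3] + [7, 10] -> [3, 7, 10]
Merge: [2, 9, 15] + [3, 7, 10] -> [2, 3, 7, 9, 10, 15]

Final sorted array: [2, 3, 7, 9, 10, 15]

The merge sort proceeds by recursively splitting the array and merging sorted halves.
After all merges, the sorted array is [2, 3, 7, 9, 10, 15].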